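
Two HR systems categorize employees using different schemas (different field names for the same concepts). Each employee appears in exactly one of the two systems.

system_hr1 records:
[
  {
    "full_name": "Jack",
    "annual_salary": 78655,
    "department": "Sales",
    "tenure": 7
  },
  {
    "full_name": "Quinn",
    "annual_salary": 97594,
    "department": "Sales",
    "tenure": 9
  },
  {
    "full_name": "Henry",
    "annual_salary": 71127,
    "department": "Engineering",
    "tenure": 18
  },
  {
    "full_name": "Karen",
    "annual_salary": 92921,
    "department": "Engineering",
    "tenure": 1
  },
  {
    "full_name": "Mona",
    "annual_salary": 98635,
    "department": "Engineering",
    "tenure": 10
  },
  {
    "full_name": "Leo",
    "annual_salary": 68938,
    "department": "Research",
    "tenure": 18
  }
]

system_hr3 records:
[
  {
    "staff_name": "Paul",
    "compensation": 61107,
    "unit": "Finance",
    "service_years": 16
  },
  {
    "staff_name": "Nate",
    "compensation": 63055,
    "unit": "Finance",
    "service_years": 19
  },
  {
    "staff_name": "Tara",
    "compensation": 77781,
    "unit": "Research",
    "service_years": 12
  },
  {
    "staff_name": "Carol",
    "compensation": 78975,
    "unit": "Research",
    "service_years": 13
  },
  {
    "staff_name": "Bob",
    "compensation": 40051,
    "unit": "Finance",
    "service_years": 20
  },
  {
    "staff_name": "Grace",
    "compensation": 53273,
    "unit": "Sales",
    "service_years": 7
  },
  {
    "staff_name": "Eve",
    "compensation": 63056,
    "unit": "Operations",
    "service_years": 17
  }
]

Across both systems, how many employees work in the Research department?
3

Schema mapping: "department" (system_hr1) = "unit" (system_hr3) = department

Research employees in system_hr1: 1
Research employees in system_hr3: 2

Total in Research: 1 + 2 = 3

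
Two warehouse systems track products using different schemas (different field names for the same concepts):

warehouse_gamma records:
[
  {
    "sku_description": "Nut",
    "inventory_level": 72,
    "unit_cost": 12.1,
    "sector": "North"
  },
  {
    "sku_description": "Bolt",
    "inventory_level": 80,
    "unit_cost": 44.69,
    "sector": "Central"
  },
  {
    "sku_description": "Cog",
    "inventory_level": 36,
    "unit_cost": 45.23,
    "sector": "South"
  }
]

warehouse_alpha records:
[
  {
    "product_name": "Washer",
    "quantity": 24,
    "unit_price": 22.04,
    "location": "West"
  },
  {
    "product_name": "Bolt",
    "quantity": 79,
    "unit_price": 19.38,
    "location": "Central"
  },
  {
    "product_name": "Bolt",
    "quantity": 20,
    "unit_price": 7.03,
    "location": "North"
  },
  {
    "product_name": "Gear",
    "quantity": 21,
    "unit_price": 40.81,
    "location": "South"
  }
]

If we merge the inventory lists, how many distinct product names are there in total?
5

Schema mapping: "sku_description" (warehouse_gamma) = "product_name" (warehouse_alpha) = product name

Products in warehouse_gamma: ['Bolt', 'Cog', 'Nut']
Products in warehouse_alpha: ['Bolt', 'Gear', 'Washer']

Union (unique products): ['Bolt', 'Cog', 'Gear', 'Nut', 'Washer']
Count: 5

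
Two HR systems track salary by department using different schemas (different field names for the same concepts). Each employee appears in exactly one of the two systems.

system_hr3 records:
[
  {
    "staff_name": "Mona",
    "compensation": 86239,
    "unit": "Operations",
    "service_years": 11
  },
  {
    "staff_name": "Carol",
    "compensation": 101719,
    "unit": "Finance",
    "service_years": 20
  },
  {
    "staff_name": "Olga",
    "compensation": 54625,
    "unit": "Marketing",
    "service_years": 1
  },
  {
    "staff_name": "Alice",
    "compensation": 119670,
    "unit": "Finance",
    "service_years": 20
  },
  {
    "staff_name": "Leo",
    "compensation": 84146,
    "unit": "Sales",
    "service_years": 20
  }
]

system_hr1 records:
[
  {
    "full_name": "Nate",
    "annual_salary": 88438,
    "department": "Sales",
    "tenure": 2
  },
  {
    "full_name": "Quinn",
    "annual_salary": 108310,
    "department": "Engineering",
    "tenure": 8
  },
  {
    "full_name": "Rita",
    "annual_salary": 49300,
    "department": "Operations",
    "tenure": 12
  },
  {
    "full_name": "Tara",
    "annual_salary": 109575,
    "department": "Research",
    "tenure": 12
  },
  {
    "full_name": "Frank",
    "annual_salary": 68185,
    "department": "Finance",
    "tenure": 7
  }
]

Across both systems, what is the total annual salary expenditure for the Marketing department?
54625

Schema mappings:
- "unit" (system_hr3) = "department" (system_hr1) = department
- "compensation" (system_hr3) = "annual_salary" (system_hr1) = salary

Marketing salaries from system_hr3: 54625
Marketing salaries from system_hr1: 0

Total: 54625 + 0 = 54625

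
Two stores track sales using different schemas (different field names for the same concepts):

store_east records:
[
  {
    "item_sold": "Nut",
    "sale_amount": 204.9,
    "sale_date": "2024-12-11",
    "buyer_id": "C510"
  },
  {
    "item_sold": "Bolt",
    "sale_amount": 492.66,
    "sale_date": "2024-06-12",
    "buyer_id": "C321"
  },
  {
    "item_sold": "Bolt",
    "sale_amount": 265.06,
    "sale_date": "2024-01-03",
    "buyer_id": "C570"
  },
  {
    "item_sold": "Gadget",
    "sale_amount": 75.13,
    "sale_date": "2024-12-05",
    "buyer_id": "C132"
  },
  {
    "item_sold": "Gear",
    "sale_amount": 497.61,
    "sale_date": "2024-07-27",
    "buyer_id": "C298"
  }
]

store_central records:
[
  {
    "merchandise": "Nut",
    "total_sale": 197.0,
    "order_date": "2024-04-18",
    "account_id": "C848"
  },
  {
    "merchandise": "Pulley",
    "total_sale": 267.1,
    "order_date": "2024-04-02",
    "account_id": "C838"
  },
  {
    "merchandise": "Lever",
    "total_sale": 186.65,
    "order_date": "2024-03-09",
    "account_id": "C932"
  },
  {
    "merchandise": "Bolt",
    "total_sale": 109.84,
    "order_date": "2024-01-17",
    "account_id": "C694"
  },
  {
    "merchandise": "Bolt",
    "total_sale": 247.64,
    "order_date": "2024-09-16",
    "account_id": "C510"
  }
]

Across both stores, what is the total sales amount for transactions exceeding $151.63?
2358.62

Schema mapping: "sale_amount" (store_east) = "total_sale" (store_central) = sale amount

Sum of sales > $151.63 in store_east: 1460.23
Sum of sales > $151.63 in store_central: 898.39

Total: 1460.23 + 898.39 = 2358.62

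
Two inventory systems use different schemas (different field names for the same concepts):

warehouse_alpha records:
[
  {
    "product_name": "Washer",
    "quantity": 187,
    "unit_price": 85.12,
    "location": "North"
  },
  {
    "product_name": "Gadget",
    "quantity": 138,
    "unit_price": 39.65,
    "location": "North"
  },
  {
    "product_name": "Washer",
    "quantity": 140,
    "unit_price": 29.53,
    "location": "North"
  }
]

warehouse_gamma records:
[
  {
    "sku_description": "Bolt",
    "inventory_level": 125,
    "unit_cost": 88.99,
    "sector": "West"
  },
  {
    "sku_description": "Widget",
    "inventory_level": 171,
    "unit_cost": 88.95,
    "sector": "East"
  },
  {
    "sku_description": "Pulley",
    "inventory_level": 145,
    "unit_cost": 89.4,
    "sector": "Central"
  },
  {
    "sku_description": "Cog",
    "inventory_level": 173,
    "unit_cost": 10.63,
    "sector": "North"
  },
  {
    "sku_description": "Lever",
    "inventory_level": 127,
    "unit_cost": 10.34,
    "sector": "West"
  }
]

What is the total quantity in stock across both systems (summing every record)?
1206

To reconcile these schemas, identify the field holding the quantity in stock in each system:
1. In warehouse_alpha it is "quantity"
2. In warehouse_gamma it is "inventory_level"

From warehouse_alpha: 187 + 138 + 140 = 465
From warehouse_gamma: 125 + 171 + 145 + 173 + 127 = 741

Total: 465 + 741 = 1206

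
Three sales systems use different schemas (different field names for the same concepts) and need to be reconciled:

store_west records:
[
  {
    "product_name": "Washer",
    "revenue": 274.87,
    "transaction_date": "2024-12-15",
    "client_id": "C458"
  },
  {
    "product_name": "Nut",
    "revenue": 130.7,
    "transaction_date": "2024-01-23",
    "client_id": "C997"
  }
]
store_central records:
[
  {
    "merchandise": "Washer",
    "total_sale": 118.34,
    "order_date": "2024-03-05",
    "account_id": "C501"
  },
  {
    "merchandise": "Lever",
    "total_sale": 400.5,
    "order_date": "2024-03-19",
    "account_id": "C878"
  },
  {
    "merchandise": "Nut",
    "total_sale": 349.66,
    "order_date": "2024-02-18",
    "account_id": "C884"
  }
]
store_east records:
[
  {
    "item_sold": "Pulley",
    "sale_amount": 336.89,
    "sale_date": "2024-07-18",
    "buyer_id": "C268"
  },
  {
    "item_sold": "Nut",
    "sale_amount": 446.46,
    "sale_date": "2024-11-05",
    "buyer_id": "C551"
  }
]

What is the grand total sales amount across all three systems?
2057.42

Schema reconciliation - all amount fields map to sale amount:

store_west (revenue): 405.57
store_central (total_sale): 868.5
store_east (sale_amount): 783.35

Grand total: 2057.42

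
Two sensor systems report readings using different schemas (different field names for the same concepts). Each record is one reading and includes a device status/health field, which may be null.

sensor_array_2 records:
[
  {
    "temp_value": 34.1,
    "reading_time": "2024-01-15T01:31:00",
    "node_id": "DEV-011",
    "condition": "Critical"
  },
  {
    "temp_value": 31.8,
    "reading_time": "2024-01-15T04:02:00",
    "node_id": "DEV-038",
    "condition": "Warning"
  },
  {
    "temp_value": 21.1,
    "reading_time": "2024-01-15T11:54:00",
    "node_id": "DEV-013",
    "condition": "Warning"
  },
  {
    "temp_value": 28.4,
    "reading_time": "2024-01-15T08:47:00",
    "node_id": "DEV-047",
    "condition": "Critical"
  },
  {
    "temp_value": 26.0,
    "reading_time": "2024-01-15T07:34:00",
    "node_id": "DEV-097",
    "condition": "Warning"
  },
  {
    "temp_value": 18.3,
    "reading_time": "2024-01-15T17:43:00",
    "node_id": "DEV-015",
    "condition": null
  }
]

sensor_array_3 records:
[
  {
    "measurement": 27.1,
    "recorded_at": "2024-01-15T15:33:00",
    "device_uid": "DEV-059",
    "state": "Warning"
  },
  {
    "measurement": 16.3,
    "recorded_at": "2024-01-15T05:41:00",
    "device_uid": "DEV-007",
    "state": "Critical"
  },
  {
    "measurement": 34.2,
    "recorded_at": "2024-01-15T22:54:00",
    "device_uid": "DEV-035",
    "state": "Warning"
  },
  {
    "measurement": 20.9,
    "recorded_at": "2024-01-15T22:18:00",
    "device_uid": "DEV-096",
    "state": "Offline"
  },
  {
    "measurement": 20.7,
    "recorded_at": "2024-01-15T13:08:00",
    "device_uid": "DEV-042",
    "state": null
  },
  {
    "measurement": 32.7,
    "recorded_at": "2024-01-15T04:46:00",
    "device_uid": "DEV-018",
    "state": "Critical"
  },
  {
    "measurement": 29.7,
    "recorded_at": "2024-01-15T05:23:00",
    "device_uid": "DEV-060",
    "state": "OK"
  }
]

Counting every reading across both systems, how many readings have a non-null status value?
11

Schema mapping: "condition" (sensor_array_2) = "state" (sensor_array_3) = status

Non-null in sensor_array_2: 5
Non-null in sensor_array_3: 6

Total non-null: 5 + 6 = 11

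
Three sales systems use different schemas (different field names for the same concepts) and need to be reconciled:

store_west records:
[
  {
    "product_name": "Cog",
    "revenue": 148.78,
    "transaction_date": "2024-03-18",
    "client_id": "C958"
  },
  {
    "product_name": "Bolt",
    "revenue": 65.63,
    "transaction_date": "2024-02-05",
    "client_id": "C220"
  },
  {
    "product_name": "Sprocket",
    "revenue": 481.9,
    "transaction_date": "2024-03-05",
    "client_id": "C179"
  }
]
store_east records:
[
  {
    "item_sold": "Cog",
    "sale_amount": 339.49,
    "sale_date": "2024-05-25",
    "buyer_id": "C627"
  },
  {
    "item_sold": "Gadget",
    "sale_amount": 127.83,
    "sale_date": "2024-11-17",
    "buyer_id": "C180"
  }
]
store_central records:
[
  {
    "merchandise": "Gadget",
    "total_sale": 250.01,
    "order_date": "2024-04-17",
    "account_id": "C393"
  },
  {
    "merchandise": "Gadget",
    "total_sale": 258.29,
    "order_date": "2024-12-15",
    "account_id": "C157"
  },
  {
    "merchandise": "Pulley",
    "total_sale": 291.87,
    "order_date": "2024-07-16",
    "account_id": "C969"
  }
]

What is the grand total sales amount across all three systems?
1963.8

Schema reconciliation - all amount fields map to sale amount:

store_west (revenue): 696.31
store_east (sale_amount): 467.32
store_central (total_sale): 800.17

Grand total: 1963.8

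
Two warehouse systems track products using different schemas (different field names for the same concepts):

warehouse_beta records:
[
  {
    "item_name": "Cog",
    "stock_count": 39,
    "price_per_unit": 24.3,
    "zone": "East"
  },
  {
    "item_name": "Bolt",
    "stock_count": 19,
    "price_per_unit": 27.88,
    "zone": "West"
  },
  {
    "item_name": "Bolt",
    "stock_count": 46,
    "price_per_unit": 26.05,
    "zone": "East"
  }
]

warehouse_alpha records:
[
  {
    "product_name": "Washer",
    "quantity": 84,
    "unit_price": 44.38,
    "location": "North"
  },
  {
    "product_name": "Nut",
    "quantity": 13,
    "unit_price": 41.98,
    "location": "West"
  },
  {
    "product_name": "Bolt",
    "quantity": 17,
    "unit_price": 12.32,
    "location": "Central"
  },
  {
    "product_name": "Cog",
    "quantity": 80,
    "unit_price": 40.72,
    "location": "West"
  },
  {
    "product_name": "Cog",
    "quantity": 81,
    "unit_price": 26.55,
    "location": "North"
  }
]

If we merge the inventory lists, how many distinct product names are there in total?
4

Schema mapping: "item_name" (warehouse_beta) = "product_name" (warehouse_alpha) = product name

Products in warehouse_beta: ['Bolt', 'Cog']
Products in warehouse_alpha: ['Bolt', 'Cog', 'Nut', 'Washer']

Union (unique products): ['Bolt', 'Cog', 'Nut', 'Washer']
Count: 4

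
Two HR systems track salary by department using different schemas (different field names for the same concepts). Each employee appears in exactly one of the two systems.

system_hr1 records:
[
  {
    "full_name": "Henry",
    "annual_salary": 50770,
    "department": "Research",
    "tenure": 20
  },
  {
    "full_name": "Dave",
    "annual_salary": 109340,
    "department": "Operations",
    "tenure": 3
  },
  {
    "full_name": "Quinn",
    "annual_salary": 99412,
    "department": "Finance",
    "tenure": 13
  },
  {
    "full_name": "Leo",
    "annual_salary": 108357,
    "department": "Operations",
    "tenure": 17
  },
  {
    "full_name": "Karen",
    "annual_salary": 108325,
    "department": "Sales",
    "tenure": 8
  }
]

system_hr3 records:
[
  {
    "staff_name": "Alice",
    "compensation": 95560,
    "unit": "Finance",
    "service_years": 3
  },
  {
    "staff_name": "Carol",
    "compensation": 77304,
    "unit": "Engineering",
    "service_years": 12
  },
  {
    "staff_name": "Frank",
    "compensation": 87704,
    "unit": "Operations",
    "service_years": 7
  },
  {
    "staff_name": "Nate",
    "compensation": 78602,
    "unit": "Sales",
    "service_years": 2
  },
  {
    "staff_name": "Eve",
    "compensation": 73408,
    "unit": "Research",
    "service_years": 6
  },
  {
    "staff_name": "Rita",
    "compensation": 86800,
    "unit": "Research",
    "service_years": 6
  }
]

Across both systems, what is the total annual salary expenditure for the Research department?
210978

Schema mappings:
- "department" (system_hr1) = "unit" (system_hr3) = department
- "annual_salary" (system_hr1) = "compensation" (system_hr3) = salary

Research salaries from system_hr1: 50770
Research salaries from system_hr3: 160208

Total: 50770 + 160208 = 210978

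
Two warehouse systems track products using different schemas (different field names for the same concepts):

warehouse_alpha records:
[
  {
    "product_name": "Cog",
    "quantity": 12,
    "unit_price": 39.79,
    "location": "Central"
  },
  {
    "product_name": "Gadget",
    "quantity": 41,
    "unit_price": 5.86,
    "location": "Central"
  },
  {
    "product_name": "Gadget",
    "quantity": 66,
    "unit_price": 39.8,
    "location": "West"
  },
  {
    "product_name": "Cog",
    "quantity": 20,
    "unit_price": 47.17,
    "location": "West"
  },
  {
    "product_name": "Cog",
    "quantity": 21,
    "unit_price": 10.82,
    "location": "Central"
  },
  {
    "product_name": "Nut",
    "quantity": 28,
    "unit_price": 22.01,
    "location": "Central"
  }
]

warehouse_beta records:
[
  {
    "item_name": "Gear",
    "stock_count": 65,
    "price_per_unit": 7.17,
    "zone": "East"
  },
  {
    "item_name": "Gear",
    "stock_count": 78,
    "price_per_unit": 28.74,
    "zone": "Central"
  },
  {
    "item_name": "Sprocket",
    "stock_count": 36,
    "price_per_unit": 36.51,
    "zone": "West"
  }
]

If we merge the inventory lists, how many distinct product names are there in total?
5

Schema mapping: "product_name" (warehouse_alpha) = "item_name" (warehouse_beta) = product name

Products in warehouse_alpha: ['Cog', 'Gadget', 'Nut']
Products in warehouse_beta: ['Gear', 'Sprocket']

Union (unique products): ['Cog', 'Gadget', 'Gear', 'Nut', 'Sprocket']
Count: 5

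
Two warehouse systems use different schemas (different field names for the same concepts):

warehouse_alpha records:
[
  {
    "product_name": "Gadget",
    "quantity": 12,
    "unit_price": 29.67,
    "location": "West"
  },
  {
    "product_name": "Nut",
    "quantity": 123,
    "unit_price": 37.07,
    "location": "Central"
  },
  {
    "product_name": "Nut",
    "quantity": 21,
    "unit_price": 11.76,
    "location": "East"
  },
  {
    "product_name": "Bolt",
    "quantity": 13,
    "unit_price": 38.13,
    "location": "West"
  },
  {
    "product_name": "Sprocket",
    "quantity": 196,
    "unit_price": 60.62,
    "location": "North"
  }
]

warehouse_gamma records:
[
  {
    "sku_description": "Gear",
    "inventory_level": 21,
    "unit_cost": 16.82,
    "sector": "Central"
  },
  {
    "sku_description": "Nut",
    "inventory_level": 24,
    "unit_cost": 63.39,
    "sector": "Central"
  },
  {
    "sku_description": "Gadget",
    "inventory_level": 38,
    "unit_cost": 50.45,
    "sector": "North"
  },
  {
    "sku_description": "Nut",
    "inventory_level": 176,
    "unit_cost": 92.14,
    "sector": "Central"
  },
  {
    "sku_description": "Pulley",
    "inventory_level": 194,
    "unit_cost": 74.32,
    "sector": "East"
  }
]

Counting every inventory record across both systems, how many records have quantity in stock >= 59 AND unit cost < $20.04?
0

Schema mappings:
- "quantity" (warehouse_alpha) = "inventory_level" (warehouse_gamma) = quantity
- "unit_price" (warehouse_alpha) = "unit_cost" (warehouse_gamma) = unit cost

Records meeting both conditions in warehouse_alpha: 0
Records meeting both conditions in warehouse_gamma: 0

Total: 0 + 0 = 0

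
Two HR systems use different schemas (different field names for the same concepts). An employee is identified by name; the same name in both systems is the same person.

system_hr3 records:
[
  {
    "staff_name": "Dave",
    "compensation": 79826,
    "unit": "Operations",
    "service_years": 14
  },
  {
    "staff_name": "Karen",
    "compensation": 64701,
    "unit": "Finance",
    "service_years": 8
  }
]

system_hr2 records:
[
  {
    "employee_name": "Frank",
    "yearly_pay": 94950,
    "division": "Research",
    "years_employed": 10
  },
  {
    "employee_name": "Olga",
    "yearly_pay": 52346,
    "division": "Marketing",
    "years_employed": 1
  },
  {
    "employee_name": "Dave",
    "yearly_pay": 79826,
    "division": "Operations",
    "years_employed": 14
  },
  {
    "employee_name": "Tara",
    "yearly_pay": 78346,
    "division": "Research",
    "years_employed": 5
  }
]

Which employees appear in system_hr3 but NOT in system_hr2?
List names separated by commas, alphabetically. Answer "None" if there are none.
Karen

Schema mapping: "staff_name" (system_hr3) = "employee_name" (system_hr2) = employee name

Names in system_hr3: ['Dave', 'Karen']
Names in system_hr2: ['Dave', 'Frank', 'Olga', 'Tara']

In system_hr3 but not system_hr2: ['Karen']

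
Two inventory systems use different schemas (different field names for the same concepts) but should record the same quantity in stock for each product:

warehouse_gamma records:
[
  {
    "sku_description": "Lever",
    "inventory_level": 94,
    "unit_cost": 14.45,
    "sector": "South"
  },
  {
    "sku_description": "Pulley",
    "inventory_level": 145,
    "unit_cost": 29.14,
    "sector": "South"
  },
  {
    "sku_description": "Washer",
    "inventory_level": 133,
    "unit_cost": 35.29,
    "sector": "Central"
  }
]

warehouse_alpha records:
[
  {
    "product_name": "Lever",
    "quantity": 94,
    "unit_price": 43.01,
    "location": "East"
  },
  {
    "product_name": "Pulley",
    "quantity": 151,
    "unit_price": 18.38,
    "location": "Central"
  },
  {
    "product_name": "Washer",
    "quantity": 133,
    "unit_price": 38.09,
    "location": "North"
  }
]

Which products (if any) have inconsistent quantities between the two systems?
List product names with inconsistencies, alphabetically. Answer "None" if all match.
Pulley

Schema mappings:
- "sku_description" (warehouse_gamma) = "product_name" (warehouse_alpha) = product name
- "inventory_level" (warehouse_gamma) = "quantity" (warehouse_alpha) = quantity

Comparison:
  Lever: 94 vs 94 - MATCH
  Pulley: 145 vs 151 - MISMATCH
  Washer: 133 vs 133 - MATCH

Products with inconsistencies: Pulley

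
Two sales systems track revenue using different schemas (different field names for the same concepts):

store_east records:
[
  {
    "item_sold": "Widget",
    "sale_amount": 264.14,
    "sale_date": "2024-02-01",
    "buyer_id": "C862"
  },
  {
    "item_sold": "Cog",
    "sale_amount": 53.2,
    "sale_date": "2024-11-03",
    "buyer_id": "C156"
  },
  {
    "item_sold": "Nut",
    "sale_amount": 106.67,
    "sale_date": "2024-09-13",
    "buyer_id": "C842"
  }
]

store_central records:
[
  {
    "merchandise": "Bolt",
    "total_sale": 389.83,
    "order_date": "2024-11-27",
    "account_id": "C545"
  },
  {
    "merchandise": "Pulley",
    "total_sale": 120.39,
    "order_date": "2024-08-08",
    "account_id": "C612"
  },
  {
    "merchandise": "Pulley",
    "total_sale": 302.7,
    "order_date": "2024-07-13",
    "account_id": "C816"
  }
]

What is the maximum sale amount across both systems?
389.83

Reconcile: "sale_amount" (store_east) = "total_sale" (store_central) = sale amount

Maximum in store_east: 264.14
Maximum in store_central: 389.83

Overall maximum: max(264.14, 389.83) = 389.83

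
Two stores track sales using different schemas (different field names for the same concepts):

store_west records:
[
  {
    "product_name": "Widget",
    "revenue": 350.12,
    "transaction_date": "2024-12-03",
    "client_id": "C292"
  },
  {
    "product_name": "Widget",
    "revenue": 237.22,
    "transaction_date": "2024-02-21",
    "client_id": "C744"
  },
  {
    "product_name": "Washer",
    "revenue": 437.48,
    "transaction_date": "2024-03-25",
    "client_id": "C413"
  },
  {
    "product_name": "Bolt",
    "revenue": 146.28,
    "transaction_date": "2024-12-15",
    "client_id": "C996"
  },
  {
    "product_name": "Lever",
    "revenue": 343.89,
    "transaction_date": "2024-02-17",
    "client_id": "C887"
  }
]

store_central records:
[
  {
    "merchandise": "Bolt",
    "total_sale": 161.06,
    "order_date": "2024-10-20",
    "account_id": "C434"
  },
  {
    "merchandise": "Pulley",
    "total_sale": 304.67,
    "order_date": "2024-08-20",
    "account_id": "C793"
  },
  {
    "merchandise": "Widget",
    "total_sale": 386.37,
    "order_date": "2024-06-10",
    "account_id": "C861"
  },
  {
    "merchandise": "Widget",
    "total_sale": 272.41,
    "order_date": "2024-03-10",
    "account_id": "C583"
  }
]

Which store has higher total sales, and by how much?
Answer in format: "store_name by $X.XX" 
store_west by $390.48

Schema mapping: "revenue" (store_west) = "total_sale" (store_central) = sale amount

Total for store_west: 1514.99
Total for store_central: 1124.51

Difference: |1514.99 - 1124.51| = 390.48
store_west has higher sales by $390.48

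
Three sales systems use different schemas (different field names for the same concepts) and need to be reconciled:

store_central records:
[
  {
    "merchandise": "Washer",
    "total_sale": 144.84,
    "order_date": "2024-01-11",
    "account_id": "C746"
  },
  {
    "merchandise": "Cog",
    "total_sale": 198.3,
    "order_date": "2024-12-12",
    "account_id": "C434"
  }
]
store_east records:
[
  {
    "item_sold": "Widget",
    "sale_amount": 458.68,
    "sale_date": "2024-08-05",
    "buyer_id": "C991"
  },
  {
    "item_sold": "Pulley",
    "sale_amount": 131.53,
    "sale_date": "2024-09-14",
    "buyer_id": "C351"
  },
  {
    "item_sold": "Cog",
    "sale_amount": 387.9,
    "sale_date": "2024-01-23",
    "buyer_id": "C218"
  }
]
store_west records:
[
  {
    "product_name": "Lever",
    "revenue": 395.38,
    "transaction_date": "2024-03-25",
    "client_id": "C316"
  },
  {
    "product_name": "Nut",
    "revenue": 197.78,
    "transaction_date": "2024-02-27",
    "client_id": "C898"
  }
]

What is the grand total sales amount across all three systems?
1914.41

Schema reconciliation - all amount fields map to sale amount:

store_central (total_sale): 343.14
store_east (sale_amount): 978.11
store_west (revenue): 593.16

Grand total: 1914.41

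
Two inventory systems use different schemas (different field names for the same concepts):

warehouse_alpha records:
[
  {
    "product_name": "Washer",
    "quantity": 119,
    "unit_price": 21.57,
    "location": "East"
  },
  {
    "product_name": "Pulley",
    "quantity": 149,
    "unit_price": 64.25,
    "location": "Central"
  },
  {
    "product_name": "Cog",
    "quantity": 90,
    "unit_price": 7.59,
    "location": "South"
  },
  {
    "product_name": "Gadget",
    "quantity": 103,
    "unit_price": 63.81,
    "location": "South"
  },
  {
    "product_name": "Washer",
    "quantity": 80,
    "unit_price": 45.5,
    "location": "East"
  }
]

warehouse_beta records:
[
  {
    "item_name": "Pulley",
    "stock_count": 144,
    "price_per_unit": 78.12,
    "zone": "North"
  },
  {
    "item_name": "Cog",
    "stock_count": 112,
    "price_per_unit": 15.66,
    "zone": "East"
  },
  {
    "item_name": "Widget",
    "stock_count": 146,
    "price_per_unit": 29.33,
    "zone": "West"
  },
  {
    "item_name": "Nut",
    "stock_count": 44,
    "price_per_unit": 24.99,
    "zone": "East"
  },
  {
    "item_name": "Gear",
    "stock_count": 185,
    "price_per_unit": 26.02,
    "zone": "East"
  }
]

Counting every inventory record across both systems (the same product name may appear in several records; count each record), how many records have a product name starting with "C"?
2

Schema mapping: "product_name" (warehouse_alpha) = "item_name" (warehouse_beta) = product name

Records with product name starting with "C" in warehouse_alpha: 1
Records with product name starting with "C" in warehouse_beta: 1

Total: 1 + 1 = 2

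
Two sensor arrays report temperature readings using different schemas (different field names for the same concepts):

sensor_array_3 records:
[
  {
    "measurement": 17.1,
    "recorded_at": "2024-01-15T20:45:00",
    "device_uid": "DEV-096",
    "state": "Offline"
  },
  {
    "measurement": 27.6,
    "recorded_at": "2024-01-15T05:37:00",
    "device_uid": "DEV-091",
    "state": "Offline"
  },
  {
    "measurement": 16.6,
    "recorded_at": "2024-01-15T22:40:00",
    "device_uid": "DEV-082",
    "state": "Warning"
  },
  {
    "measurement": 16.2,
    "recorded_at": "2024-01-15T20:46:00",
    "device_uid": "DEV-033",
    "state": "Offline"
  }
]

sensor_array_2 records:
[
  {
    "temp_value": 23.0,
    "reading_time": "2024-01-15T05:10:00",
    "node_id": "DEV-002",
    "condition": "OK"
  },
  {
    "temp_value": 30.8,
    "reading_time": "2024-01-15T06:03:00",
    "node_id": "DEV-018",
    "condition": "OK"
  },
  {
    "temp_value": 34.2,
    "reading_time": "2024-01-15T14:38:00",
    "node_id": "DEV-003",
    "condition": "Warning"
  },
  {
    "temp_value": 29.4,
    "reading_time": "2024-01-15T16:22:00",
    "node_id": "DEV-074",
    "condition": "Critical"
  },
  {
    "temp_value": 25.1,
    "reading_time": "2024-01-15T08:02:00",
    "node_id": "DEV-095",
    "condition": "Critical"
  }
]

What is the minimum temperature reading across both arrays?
16.2

Schema mapping: "measurement" (sensor_array_3) = "temp_value" (sensor_array_2) = temperature reading

Minimum in sensor_array_3: 16.2
Minimum in sensor_array_2: 23.0

Overall minimum: min(16.2, 23.0) = 16.2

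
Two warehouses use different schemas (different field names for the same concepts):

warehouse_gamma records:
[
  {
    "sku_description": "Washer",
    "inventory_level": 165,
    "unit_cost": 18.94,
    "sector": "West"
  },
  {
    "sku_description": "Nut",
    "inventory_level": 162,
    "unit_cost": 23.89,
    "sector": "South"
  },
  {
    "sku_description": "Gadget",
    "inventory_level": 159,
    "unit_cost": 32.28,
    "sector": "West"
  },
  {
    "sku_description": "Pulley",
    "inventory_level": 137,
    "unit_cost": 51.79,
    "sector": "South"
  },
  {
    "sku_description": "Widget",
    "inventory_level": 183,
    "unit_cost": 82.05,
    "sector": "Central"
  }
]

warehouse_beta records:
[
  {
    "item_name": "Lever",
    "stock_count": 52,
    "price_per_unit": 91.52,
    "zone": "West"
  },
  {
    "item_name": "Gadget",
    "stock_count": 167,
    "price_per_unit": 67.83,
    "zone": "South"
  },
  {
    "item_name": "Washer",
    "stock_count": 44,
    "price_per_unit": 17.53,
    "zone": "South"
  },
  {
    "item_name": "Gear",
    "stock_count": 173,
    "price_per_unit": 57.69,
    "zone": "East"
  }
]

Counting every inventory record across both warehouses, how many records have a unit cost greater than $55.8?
4

Schema mapping: "unit_cost" (warehouse_gamma) = "price_per_unit" (warehouse_beta) = unit cost

Records > $55.8 in warehouse_gamma: 1
Records > $55.8 in warehouse_beta: 3

Total count: 1 + 3 = 4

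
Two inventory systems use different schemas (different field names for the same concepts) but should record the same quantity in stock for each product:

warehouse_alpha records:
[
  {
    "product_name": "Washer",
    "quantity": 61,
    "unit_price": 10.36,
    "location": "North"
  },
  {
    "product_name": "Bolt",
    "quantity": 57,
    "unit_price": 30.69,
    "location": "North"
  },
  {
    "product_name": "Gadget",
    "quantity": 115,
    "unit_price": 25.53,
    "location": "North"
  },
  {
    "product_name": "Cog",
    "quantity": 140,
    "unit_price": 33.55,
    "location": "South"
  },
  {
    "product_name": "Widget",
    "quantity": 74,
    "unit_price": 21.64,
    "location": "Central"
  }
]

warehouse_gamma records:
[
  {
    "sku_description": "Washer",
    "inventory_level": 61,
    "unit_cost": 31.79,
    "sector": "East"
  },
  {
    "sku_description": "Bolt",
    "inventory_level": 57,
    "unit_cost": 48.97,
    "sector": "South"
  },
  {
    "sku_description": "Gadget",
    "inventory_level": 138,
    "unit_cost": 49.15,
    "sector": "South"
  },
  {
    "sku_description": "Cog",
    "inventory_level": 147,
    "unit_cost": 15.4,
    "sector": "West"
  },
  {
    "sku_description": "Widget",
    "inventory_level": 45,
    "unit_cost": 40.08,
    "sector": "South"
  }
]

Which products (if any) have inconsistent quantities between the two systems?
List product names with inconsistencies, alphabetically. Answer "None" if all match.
Cog, Gadget, Widget

Schema mappings:
- "product_name" (warehouse_alpha) = "sku_description" (warehouse_gamma) = product name
- "quantity" (warehouse_alpha) = "inventory_level" (warehouse_gamma) = quantity

Comparison:
  Washer: 61 vs 61 - MATCH
  Bolt: 57 vs 57 - MATCH
  Gadget: 115 vs 138 - MISMATCH
  Cog: 140 vs 147 - MISMATCH
  Widget: 74 vs 45 - MISMATCH

Products with inconsistencies: Cog, Gadget, Widget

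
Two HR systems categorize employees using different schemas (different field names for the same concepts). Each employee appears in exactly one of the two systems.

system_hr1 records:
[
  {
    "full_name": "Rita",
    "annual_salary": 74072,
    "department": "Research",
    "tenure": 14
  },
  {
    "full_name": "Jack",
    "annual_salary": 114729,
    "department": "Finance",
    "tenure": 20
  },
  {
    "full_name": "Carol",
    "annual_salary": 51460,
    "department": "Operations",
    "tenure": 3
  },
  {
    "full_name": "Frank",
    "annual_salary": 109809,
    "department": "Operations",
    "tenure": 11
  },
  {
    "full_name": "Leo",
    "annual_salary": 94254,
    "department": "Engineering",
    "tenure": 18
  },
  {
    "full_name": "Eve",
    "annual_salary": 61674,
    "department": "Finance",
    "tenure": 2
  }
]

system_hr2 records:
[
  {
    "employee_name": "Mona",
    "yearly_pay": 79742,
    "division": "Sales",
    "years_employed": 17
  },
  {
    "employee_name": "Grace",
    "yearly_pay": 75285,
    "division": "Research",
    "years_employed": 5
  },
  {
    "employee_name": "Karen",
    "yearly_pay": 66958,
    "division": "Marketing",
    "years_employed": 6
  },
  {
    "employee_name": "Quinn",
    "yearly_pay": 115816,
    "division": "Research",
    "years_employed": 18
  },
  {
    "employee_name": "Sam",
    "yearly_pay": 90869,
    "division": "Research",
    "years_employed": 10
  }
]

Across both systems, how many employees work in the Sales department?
1

Schema mapping: "department" (system_hr1) = "division" (system_hr2) = department

Sales employees in system_hr1: 0
Sales employees in system_hr2: 1

Total in Sales: 0 + 1 = 1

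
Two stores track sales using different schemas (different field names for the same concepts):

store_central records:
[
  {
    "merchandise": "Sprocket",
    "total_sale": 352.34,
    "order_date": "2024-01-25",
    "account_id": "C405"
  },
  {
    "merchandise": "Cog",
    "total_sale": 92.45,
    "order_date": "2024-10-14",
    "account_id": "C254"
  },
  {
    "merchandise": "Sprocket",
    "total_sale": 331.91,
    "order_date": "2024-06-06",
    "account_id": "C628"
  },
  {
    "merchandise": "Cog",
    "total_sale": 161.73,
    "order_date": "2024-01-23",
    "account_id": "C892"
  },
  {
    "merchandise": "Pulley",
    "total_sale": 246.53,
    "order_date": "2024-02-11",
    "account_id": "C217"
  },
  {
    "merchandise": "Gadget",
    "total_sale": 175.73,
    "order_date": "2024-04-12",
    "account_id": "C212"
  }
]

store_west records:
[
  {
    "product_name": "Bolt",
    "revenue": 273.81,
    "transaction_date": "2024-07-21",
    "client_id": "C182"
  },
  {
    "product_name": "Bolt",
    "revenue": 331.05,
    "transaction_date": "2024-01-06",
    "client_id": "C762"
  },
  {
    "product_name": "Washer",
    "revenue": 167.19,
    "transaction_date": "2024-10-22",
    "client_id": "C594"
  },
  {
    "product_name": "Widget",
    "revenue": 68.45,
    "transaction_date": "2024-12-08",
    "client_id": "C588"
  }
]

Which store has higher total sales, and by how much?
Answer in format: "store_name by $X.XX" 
store_central by $520.19

Schema mapping: "total_sale" (store_central) = "revenue" (store_west) = sale amount

Total for store_central: 1360.69
Total for store_west: 840.50

Difference: |1360.69 - 840.50| = 520.19
store_central has higher sales by $520.19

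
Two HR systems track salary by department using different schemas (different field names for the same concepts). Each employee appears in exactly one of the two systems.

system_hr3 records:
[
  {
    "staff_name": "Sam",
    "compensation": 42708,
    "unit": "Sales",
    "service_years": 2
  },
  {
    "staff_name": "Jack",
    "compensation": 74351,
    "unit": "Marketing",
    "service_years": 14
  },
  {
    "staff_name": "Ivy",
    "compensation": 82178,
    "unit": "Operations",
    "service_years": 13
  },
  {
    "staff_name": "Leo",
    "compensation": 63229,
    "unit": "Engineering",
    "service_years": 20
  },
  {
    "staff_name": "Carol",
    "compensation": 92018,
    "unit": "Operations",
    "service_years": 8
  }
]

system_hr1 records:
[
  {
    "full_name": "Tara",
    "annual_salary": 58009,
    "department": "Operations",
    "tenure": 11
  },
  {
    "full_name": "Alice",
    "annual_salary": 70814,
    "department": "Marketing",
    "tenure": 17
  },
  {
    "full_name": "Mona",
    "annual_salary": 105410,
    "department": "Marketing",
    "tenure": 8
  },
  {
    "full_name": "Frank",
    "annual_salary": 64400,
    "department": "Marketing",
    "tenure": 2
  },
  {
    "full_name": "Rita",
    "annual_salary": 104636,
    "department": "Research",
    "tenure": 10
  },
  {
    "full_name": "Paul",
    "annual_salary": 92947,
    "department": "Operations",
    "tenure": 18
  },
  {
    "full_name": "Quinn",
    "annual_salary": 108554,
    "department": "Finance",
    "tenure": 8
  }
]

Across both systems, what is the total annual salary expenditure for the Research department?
104636

Schema mappings:
- "unit" (system_hr3) = "department" (system_hr1) = department
- "compensation" (system_hr3) = "annual_salary" (system_hr1) = salary

Research salaries from system_hr3: 0
Research salaries from system_hr1: 104636

Total: 0 + 104636 = 104636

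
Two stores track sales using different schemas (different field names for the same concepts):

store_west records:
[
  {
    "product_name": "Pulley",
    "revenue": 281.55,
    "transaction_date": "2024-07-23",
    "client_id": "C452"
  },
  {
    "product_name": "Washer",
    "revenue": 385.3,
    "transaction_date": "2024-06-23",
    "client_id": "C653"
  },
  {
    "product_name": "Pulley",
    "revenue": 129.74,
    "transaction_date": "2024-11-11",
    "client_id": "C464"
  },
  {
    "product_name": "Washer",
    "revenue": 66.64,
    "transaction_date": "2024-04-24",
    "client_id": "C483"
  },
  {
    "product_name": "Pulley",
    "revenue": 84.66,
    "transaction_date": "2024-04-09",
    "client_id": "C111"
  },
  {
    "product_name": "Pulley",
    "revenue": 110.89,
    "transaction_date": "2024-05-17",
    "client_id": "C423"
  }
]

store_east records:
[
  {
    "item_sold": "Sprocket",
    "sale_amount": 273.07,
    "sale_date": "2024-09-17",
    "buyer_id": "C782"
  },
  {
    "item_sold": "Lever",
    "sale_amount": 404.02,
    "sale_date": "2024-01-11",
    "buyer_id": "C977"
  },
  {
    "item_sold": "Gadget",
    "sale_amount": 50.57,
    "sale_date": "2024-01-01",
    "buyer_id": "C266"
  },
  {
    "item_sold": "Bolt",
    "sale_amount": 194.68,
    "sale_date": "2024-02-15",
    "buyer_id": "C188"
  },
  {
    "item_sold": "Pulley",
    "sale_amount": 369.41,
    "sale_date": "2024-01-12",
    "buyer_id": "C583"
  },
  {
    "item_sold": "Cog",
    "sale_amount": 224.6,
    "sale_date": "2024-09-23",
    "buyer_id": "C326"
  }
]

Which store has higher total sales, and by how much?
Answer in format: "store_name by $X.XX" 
store_east by $457.57

Schema mapping: "revenue" (store_west) = "sale_amount" (store_east) = sale amount

Total for store_west: 1058.78
Total for store_east: 1516.35

Difference: |1058.78 - 1516.35| = 457.57
store_east has higher sales by $457.57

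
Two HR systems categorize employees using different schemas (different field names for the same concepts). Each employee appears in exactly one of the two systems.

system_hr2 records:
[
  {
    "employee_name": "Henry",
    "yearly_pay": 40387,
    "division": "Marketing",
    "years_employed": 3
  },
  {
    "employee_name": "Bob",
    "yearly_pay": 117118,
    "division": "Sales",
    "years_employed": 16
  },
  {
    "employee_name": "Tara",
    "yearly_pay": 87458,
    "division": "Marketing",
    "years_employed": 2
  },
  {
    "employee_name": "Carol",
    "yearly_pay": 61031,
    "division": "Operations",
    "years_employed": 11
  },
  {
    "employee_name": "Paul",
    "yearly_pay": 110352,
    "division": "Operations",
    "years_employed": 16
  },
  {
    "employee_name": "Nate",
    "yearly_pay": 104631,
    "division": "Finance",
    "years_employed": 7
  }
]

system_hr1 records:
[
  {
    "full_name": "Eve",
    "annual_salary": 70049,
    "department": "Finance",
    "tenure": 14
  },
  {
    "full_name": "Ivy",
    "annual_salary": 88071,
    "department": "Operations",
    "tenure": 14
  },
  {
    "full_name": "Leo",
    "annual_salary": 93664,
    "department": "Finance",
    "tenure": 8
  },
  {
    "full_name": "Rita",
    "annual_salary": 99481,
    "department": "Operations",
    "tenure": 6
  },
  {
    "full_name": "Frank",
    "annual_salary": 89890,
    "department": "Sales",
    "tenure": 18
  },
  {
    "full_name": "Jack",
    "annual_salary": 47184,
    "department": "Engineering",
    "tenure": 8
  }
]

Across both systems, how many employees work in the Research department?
0

Schema mapping: "division" (system_hr2) = "department" (system_hr1) = department

Research employees in system_hr2: 0
Research employees in system_hr1: 0

Total in Research: 0 + 0 = 0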